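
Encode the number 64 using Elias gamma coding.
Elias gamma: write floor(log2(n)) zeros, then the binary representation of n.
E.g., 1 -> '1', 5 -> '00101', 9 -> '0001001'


num_bits = floor(log2(64)) + 1 = 7
leading_zeros = num_bits - 1 = 6
binary(64) = 1000000

Elias gamma(64) = '000000' + '1000000' = 0000001000000 (13 bits)


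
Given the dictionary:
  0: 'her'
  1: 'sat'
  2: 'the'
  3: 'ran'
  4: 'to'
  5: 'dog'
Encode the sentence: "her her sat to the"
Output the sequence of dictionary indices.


Look up each word in the dictionary:
  'her' -> 0
  'her' -> 0
  'sat' -> 1
  'to' -> 4
  'the' -> 2

Encoded: [0, 0, 1, 4, 2]


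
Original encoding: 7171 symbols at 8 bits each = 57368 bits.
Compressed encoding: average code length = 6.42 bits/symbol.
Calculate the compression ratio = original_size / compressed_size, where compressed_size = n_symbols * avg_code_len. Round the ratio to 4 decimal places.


original_size = n_symbols * orig_bits = 7171 * 8 = 57368 bits
compressed_size = n_symbols * avg_code_len = 7171 * 6.42 = 46037.82 bits
ratio = original_size / compressed_size = 57368 / 46037.82 = 1.2461

Compression ratio = 1.2461


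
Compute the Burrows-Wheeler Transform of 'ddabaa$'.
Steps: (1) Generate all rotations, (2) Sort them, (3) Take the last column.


Rotations (sorted):
  0: $ddabaa -> last char: a
  1: a$ddaba -> last char: a
  2: aa$ddab -> last char: b
  3: abaa$dd -> last char: d
  4: baa$dda -> last char: a
  5: dabaa$d -> last char: d
  6: ddabaa$ -> last char: $


BWT = aabdad$


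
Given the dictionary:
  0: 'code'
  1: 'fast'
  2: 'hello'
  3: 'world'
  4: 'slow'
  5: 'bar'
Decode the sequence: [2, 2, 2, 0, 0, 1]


Look up each index in the dictionary:
  2 -> 'hello'
  2 -> 'hello'
  2 -> 'hello'
  0 -> 'code'
  0 -> 'code'
  1 -> 'fast'

Decoded: "hello hello hello code code fast"


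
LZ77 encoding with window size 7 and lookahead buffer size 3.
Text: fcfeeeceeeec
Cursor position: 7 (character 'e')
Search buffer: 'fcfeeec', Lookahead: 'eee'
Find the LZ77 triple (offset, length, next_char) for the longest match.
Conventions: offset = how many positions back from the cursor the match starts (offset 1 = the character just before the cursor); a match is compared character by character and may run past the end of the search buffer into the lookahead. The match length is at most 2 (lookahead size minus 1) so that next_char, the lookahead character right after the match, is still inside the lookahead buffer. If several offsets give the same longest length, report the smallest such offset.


Try each offset into the search buffer:
  offset=1 (pos 6, char 'c'): match length 0
  offset=2 (pos 5, char 'e'): match length 1
  offset=3 (pos 4, char 'e'): match length 2
  offset=4 (pos 3, char 'e'): match length 2
  offset=5 (pos 2, char 'f'): match length 0
  offset=6 (pos 1, char 'c'): match length 0
  offset=7 (pos 0, char 'f'): match length 0
Longest match has length 2, found at offsets 3, 4; take the smallest, offset 3.
next_char = character at position 7 + 2 = 9 -> 'e'

Best match: offset=3, length=2 (matching 'ee' starting at position 4)
LZ77 triple: (3, 2, 'e')


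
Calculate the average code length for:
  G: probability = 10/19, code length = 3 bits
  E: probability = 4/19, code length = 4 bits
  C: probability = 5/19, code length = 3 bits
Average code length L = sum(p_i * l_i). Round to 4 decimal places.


Weighted contributions p_i * l_i:
  G: (10/19) * 3 = 30/19
  E: (4/19) * 4 = 16/19
  C: (5/19) * 3 = 15/19
Sum = (30 + 16 + 15)/19 = 61/19

L = 61/19 = 3.2105 bits/symbol


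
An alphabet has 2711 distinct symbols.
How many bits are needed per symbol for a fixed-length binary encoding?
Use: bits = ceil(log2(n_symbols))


log2(2711) = 11.4046
Bracket: 2^11 = 2048 < 2711 <= 2^12 = 4096
So ceil(log2(2711)) = 12

bits = ceil(log2(2711)) = ceil(11.4046) = 12 bits


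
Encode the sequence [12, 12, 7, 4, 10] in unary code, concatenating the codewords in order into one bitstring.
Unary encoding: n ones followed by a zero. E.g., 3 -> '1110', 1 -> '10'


Encode each number as n ones followed by a terminating 0:
  12 -> 1111111111110 (13 bits)
  12 -> 1111111111110 (13 bits)
  7 -> 11111110 (8 bits)
  4 -> 11110 (5 bits)
  10 -> 11111111110 (11 bits)
Total length = 13 + 13 + 8 + 5 + 11 = 50 bits.

Unary([12, 12, 7, 4, 10]) = 11111111111101111111111110111111101111011111111110 (50 bits)


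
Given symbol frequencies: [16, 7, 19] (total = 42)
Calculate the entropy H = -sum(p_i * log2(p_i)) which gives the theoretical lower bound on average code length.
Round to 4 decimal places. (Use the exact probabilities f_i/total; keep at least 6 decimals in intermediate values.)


Per-symbol terms -p_i * log2(p_i) with p_i = f_i/42:
  p = 16/42 = 0.380952: log2(p) = -1.392317, -p*log2(p) = 0.530407
  p = 7/42 = 0.166667: log2(p) = -2.584963, -p*log2(p) = 0.430827
  p = 19/42 = 0.452381: log2(p) = -1.144390, -p*log2(p) = 0.517700
H = 0.530407 + 0.430827 + 0.517700 = 1.478934

H = 1.4789 bits/symbol


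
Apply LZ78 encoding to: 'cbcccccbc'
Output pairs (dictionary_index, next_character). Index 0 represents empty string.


LZ78 encoding steps:
Dictionary: {0: ''}
Step 1: w='' (idx 0), next='c' -> output (0, 'c'), add 'c' as idx 1
Step 2: w='' (idx 0), next='b' -> output (0, 'b'), add 'b' as idx 2
Step 3: w='c' (idx 1), next='c' -> output (1, 'c'), add 'cc' as idx 3
Step 4: w='cc' (idx 3), next='c' -> output (3, 'c'), add 'ccc' as idx 4
Step 5: w='b' (idx 2), next='c' -> output (2, 'c'), add 'bc' as idx 5


Encoded: [(0, 'c'), (0, 'b'), (1, 'c'), (3, 'c'), (2, 'c')]


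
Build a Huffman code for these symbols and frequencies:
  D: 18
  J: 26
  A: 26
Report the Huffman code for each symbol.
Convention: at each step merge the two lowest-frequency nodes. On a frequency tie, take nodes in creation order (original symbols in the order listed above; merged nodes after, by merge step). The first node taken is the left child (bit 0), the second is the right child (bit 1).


Huffman tree construction:
Step 1: Merge D(18) + J(26) = 44
Step 2: Merge A(26) + (D+J)(44) = 70
Read each symbol's code off the tree from the root (left child = 0, right child = 1).

Codes:
  D: 10 (length 2)
  J: 11 (length 2)
  A: 0 (length 1)
Average code length: 114/70 = 1.6286 bits/symbol


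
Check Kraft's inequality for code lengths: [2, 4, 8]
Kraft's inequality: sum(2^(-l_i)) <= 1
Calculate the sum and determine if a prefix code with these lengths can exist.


Sum = 2^(-2) + 2^(-4) + 2^(-8)
    = 0.25 + 0.0625 + 0.00390625
    = 81/256 = 0.31640625
Since 0.31640625 <= 1, Kraft's inequality IS satisfied.
A prefix code with these lengths CAN exist.

Kraft sum = 0.31640625. Satisfied.


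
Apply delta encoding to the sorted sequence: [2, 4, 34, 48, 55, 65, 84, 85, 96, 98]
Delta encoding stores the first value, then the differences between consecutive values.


First value: 2
Deltas:
  4 - 2 = 2
  34 - 4 = 30
  48 - 34 = 14
  55 - 48 = 7
  65 - 55 = 10
  84 - 65 = 19
  85 - 84 = 1
  96 - 85 = 11
  98 - 96 = 2


Delta encoded: [2, 2, 30, 14, 7, 10, 19, 1, 11, 2]


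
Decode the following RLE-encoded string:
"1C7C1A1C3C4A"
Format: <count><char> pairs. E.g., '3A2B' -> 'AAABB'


Expanding each <count><char> pair:
  1C -> 'C'
  7C -> 'CCCCCCC'
  1A -> 'A'
  1C -> 'C'
  3C -> 'CCC'
  4A -> 'AAAA'

Decoded = CCCCCCCCACCCCAAAA


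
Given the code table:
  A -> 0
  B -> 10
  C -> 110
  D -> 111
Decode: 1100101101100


Decoding:
110 -> C
0 -> A
10 -> B
110 -> C
110 -> C
0 -> A


Result: CABCCA


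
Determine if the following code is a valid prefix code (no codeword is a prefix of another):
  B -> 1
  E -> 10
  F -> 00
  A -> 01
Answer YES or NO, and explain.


Checking each pair (does one codeword prefix another?):
  B='1' vs E='10': prefix -- VIOLATION

NO -- this is NOT a valid prefix code. B (1) is a prefix of E (10).


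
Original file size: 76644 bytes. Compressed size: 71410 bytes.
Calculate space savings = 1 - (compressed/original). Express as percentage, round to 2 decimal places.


ratio = compressed/original = 71410/76644 = 0.93171
savings = 1 - ratio = 1 - 0.93171 = 0.06829
as a percentage: 0.06829 * 100 = 6.83%

Space savings = 1 - 71410/76644 = 6.83%


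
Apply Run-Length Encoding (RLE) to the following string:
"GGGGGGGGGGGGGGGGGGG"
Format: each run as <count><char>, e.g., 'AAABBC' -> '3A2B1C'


Scanning runs left to right:
  i=0: run of 'G' x 19 -> '19G'

RLE = 19G


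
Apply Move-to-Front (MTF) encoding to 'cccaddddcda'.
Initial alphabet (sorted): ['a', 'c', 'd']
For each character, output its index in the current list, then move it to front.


MTF encoding:
'c': index 1 in ['a', 'c', 'd'] -> ['c', 'a', 'd']
'c': index 0 in ['c', 'a', 'd'] -> ['c', 'a', 'd']
'c': index 0 in ['c', 'a', 'd'] -> ['c', 'a', 'd']
'a': index 1 in ['c', 'a', 'd'] -> ['a', 'c', 'd']
'd': index 2 in ['a', 'c', 'd'] -> ['d', 'a', 'c']
'd': index 0 in ['d', 'a', 'c'] -> ['d', 'a', 'c']
'd': index 0 in ['d', 'a', 'c'] -> ['d', 'a', 'c']
'd': index 0 in ['d', 'a', 'c'] -> ['d', 'a', 'c']
'c': index 2 in ['d', 'a', 'c'] -> ['c', 'd', 'a']
'd': index 1 in ['c', 'd', 'a'] -> ['d', 'c', 'a']
'a': index 2 in ['d', 'c', 'a'] -> ['a', 'd', 'c']


Output: [1, 0, 0, 1, 2, 0, 0, 0, 2, 1, 2]


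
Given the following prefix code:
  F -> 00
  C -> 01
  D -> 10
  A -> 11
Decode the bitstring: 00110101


Decoding step by step:
Bits 00 -> F
Bits 11 -> A
Bits 01 -> C
Bits 01 -> C


Decoded message: FACC


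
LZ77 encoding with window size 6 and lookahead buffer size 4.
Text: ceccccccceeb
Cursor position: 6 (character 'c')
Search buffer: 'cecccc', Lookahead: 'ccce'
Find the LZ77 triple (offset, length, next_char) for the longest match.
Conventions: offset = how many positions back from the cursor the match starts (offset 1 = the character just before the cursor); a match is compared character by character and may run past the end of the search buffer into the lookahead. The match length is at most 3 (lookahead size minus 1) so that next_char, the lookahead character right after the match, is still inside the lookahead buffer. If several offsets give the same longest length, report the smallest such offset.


Try each offset into the search buffer:
  offset=1 (pos 5, char 'c'): match length 3
  offset=2 (pos 4, char 'c'): match length 3
  offset=3 (pos 3, char 'c'): match length 3
  offset=4 (pos 2, char 'c'): match length 3
  offset=5 (pos 1, char 'e'): match length 0
  offset=6 (pos 0, char 'c'): match length 1
Longest match has length 3, found at offsets 1, 2, 3, 4; take the smallest, offset 1.
next_char = character at position 6 + 3 = 9 -> 'e'

Best match: offset=1, length=3 (matching 'ccc' starting at position 5)
LZ77 triple: (1, 3, 'e')


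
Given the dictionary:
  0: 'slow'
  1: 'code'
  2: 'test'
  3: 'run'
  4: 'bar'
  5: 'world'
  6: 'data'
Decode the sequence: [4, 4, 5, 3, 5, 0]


Look up each index in the dictionary:
  4 -> 'bar'
  4 -> 'bar'
  5 -> 'world'
  3 -> 'run'
  5 -> 'world'
  0 -> 'slow'

Decoded: "bar bar world run world slow"


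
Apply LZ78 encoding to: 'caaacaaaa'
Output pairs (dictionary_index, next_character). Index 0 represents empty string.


LZ78 encoding steps:
Dictionary: {0: ''}
Step 1: w='' (idx 0), next='c' -> output (0, 'c'), add 'c' as idx 1
Step 2: w='' (idx 0), next='a' -> output (0, 'a'), add 'a' as idx 2
Step 3: w='a' (idx 2), next='a' -> output (2, 'a'), add 'aa' as idx 3
Step 4: w='c' (idx 1), next='a' -> output (1, 'a'), add 'ca' as idx 4
Step 5: w='aa' (idx 3), next='a' -> output (3, 'a'), add 'aaa' as idx 5


Encoded: [(0, 'c'), (0, 'a'), (2, 'a'), (1, 'a'), (3, 'a')]


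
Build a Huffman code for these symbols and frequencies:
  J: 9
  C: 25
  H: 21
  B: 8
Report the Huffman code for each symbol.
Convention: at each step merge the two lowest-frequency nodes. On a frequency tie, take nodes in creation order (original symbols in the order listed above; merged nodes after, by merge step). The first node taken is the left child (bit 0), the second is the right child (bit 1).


Huffman tree construction:
Step 1: Merge B(8) + J(9) = 17
Step 2: Merge (B+J)(17) + H(21) = 38
Step 3: Merge C(25) + ((B+J)+H)(38) = 63
Read each symbol's code off the tree from the root (left child = 0, right child = 1).

Codes:
  J: 101 (length 3)
  C: 0 (length 1)
  H: 11 (length 2)
  B: 100 (length 3)
Average code length: 118/63 = 1.8730 bits/symbol


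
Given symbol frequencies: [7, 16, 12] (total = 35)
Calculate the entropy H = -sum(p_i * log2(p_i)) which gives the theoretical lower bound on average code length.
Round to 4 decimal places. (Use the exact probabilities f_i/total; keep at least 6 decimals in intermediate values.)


Per-symbol terms -p_i * log2(p_i) with p_i = f_i/35:
  p = 7/35 = 0.200000: log2(p) = -2.321928, -p*log2(p) = 0.464386
  p = 16/35 = 0.457143: log2(p) = -1.129283, -p*log2(p) = 0.516244
  p = 12/35 = 0.342857: log2(p) = -1.544321, -p*log2(p) = 0.529481
H = 0.464386 + 0.516244 + 0.529481 = 1.510111

H = 1.5101 bits/symbol


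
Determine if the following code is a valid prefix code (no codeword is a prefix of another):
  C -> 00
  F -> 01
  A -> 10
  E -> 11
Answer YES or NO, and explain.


Checking each pair (does one codeword prefix another?):
  C='00' vs F='01': no prefix
  C='00' vs A='10': no prefix
  C='00' vs E='11': no prefix
  F='01' vs C='00': no prefix
  F='01' vs A='10': no prefix
  F='01' vs E='11': no prefix
  A='10' vs C='00': no prefix
  A='10' vs F='01': no prefix
  A='10' vs E='11': no prefix
  E='11' vs C='00': no prefix
  E='11' vs F='01': no prefix
  E='11' vs A='10': no prefix
No violation found over all pairs.

YES -- this is a valid prefix code. No codeword is a prefix of any other codeword.


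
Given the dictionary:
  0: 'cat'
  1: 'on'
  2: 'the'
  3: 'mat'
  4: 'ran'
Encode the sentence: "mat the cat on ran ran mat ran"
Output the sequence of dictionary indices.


Look up each word in the dictionary:
  'mat' -> 3
  'the' -> 2
  'cat' -> 0
  'on' -> 1
  'ran' -> 4
  'ran' -> 4
  'mat' -> 3
  'ran' -> 4

Encoded: [3, 2, 0, 1, 4, 4, 3, 4]


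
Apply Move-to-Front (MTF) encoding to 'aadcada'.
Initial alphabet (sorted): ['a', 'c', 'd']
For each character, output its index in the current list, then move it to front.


MTF encoding:
'a': index 0 in ['a', 'c', 'd'] -> ['a', 'c', 'd']
'a': index 0 in ['a', 'c', 'd'] -> ['a', 'c', 'd']
'd': index 2 in ['a', 'c', 'd'] -> ['d', 'a', 'c']
'c': index 2 in ['d', 'a', 'c'] -> ['c', 'd', 'a']
'a': index 2 in ['c', 'd', 'a'] -> ['a', 'c', 'd']
'd': index 2 in ['a', 'c', 'd'] -> ['d', 'a', 'c']
'a': index 1 in ['d', 'a', 'c'] -> ['a', 'd', 'c']


Output: [0, 0, 2, 2, 2, 2, 1]


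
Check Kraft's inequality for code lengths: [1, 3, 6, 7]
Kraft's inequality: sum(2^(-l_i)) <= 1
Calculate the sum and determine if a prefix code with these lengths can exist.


Sum = 2^(-1) + 2^(-3) + 2^(-6) + 2^(-7)
    = 0.5 + 0.125 + 0.015625 + 0.0078125
    = 83/128 = 0.6484375
Since 0.6484375 <= 1, Kraft's inequality IS satisfied.
A prefix code with these lengths CAN exist.

Kraft sum = 0.6484375. Satisfied.


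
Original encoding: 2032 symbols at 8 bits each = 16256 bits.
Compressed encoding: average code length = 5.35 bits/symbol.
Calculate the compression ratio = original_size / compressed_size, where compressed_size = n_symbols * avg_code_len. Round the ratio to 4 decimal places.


original_size = n_symbols * orig_bits = 2032 * 8 = 16256 bits
compressed_size = n_symbols * avg_code_len = 2032 * 5.35 = 10871.2 bits
ratio = original_size / compressed_size = 16256 / 10871.2 = 1.4953

Compression ratio = 1.4953


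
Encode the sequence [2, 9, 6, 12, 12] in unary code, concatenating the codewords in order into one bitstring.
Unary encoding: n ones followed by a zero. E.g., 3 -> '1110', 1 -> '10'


Encode each number as n ones followed by a terminating 0:
  2 -> 110 (3 bits)
  9 -> 1111111110 (10 bits)
  6 -> 1111110 (7 bits)
  12 -> 1111111111110 (13 bits)
  12 -> 1111111111110 (13 bits)
Total length = 3 + 10 + 7 + 13 + 13 = 46 bits.

Unary([2, 9, 6, 12, 12]) = 1101111111110111111011111111111101111111111110 (46 bits)


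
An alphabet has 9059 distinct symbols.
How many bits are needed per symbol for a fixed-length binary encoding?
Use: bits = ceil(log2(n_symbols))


log2(9059) = 13.1451
Bracket: 2^13 = 8192 < 9059 <= 2^14 = 16384
So ceil(log2(9059)) = 14

bits = ceil(log2(9059)) = ceil(13.1451) = 14 bits


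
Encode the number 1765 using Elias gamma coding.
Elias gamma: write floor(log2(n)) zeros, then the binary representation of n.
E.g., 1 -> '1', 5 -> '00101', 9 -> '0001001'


num_bits = floor(log2(1765)) + 1 = 11
leading_zeros = num_bits - 1 = 10
binary(1765) = 11011100101

Elias gamma(1765) = '0000000000' + '11011100101' = 000000000011011100101 (21 bits)


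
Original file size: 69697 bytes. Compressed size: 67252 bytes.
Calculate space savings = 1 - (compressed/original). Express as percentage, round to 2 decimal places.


ratio = compressed/original = 67252/69697 = 0.96492
savings = 1 - ratio = 1 - 0.96492 = 0.03508
as a percentage: 0.03508 * 100 = 3.51%

Space savings = 1 - 67252/69697 = 3.51%


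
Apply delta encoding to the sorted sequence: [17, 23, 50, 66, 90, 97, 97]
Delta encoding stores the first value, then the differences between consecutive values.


First value: 17
Deltas:
  23 - 17 = 6
  50 - 23 = 27
  66 - 50 = 16
  90 - 66 = 24
  97 - 90 = 7
  97 - 97 = 0


Delta encoded: [17, 6, 27, 16, 24, 7, 0]


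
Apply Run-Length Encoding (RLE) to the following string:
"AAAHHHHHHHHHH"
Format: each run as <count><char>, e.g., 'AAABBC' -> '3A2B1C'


Scanning runs left to right:
  i=0: run of 'A' x 3 -> '3A'
  i=3: run of 'H' x 10 -> '10H'

RLE = 3A10H


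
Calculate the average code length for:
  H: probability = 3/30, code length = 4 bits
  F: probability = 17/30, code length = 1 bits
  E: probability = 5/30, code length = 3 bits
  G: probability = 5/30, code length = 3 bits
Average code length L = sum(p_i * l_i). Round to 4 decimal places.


Weighted contributions p_i * l_i:
  H: (3/30) * 4 = 12/30
  F: (17/30) * 1 = 17/30
  E: (5/30) * 3 = 15/30
  G: (5/30) * 3 = 15/30
Sum = (12 + 17 + 15 + 15)/30 = 59/30

L = 59/30 = 1.9667 bits/symbol


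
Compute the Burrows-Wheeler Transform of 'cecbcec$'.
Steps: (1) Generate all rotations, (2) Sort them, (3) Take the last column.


Rotations (sorted):
  0: $cecbcec -> last char: c
  1: bcec$cec -> last char: c
  2: c$cecbce -> last char: e
  3: cbcec$ce -> last char: e
  4: cec$cecb -> last char: b
  5: cecbcec$ -> last char: $
  6: ec$cecbc -> last char: c
  7: ecbcec$c -> last char: c


BWT = cceeb$cc


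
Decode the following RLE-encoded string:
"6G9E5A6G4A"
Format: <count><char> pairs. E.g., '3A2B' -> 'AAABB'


Expanding each <count><char> pair:
  6G -> 'GGGGGG'
  9E -> 'EEEEEEEEE'
  5A -> 'AAAAA'
  6G -> 'GGGGGG'
  4A -> 'AAAA'

Decoded = GGGGGGEEEEEEEEEAAAAAGGGGGGAAAA


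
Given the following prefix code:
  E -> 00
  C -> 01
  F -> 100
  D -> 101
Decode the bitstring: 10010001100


Decoding step by step:
Bits 100 -> F
Bits 100 -> F
Bits 01 -> C
Bits 100 -> F


Decoded message: FFCF


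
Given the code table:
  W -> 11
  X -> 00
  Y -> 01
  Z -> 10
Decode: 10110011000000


Decoding:
10 -> Z
11 -> W
00 -> X
11 -> W
00 -> X
00 -> X
00 -> X


Result: ZWXWXXX


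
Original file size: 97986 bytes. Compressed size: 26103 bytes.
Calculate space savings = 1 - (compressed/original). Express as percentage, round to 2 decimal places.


ratio = compressed/original = 26103/97986 = 0.266395
savings = 1 - ratio = 1 - 0.266395 = 0.733605
as a percentage: 0.733605 * 100 = 73.36%

Space savings = 1 - 26103/97986 = 73.36%


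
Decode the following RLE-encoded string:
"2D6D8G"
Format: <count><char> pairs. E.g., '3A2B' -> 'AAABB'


Expanding each <count><char> pair:
  2D -> 'DD'
  6D -> 'DDDDDD'
  8G -> 'GGGGGGGG'

Decoded = DDDDDDDDGGGGGGGG


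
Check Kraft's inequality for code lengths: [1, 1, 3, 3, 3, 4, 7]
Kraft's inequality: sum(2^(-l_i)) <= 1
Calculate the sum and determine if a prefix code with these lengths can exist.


Sum = 2^(-1) + 2^(-1) + 2^(-3) + 2^(-3) + 2^(-3) + 2^(-4) + 2^(-7)
    = 0.5 + 0.5 + 0.125 + 0.125 + 0.125 + 0.0625 + 0.0078125
    = 185/128 = 1.4453125
Since 1.4453125 > 1, Kraft's inequality is NOT satisfied.
A prefix code with these lengths CANNOT exist.

Kraft sum = 1.4453125. Not satisfied.


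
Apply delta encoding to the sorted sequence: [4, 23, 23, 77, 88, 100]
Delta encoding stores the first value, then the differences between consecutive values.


First value: 4
Deltas:
  23 - 4 = 19
  23 - 23 = 0
  77 - 23 = 54
  88 - 77 = 11
  100 - 88 = 12


Delta encoded: [4, 19, 0, 54, 11, 12]


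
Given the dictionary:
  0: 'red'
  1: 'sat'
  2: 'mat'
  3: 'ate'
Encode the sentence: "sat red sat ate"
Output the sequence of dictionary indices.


Look up each word in the dictionary:
  'sat' -> 1
  'red' -> 0
  'sat' -> 1
  'ate' -> 3

Encoded: [1, 0, 1, 3]


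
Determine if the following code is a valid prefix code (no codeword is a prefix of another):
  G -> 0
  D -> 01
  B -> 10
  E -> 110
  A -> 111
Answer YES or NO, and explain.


Checking each pair (does one codeword prefix another?):
  G='0' vs D='01': prefix -- VIOLATION

NO -- this is NOT a valid prefix code. G (0) is a prefix of D (01).


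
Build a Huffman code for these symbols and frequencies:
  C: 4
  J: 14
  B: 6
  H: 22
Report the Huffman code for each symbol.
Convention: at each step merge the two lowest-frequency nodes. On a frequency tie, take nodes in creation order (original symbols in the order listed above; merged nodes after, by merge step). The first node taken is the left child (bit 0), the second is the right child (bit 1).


Huffman tree construction:
Step 1: Merge C(4) + B(6) = 10
Step 2: Merge (C+B)(10) + J(14) = 24
Step 3: Merge H(22) + ((C+B)+J)(24) = 46
Read each symbol's code off the tree from the root (left child = 0, right child = 1).

Codes:
  C: 100 (length 3)
  J: 11 (length 2)
  B: 101 (length 3)
  H: 0 (length 1)
Average code length: 80/46 = 1.7391 bits/symbol


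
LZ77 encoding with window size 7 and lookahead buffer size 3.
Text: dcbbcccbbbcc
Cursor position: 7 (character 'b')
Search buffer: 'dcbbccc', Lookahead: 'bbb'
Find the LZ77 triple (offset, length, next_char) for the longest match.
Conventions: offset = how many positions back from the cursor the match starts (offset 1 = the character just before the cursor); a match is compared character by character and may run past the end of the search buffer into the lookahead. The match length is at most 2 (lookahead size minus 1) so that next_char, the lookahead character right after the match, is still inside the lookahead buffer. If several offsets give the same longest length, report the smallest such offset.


Try each offset into the search buffer:
  offset=1 (pos 6, char 'c'): match length 0
  offset=2 (pos 5, char 'c'): match length 0
  offset=3 (pos 4, char 'c'): match length 0
  offset=4 (pos 3, char 'b'): match length 1
  offset=5 (pos 2, char 'b'): match length 2
  offset=6 (pos 1, char 'c'): match length 0
  offset=7 (pos 0, char 'd'): match length 0
Longest match has length 2 at offset 5.
next_char = character at position 7 + 2 = 9 -> 'b'

Best match: offset=5, length=2 (matching 'bb' starting at position 2)
LZ77 triple: (5, 2, 'b')


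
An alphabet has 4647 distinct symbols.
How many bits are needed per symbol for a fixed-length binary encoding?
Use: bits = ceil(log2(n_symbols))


log2(4647) = 12.1821
Bracket: 2^12 = 4096 < 4647 <= 2^13 = 8192
So ceil(log2(4647)) = 13

bits = ceil(log2(4647)) = ceil(12.1821) = 13 bits


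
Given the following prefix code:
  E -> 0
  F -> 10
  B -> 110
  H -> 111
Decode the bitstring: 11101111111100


Decoding step by step:
Bits 111 -> H
Bits 0 -> E
Bits 111 -> H
Bits 111 -> H
Bits 110 -> B
Bits 0 -> E


Decoded message: HEHHBE


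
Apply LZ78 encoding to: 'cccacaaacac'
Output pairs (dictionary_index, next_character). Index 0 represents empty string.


LZ78 encoding steps:
Dictionary: {0: ''}
Step 1: w='' (idx 0), next='c' -> output (0, 'c'), add 'c' as idx 1
Step 2: w='c' (idx 1), next='c' -> output (1, 'c'), add 'cc' as idx 2
Step 3: w='' (idx 0), next='a' -> output (0, 'a'), add 'a' as idx 3
Step 4: w='c' (idx 1), next='a' -> output (1, 'a'), add 'ca' as idx 4
Step 5: w='a' (idx 3), next='a' -> output (3, 'a'), add 'aa' as idx 5
Step 6: w='ca' (idx 4), next='c' -> output (4, 'c'), add 'cac' as idx 6


Encoded: [(0, 'c'), (1, 'c'), (0, 'a'), (1, 'a'), (3, 'a'), (4, 'c')]


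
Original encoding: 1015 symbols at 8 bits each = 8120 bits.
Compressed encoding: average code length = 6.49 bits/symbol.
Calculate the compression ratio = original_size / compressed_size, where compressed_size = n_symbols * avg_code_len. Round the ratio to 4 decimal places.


original_size = n_symbols * orig_bits = 1015 * 8 = 8120 bits
compressed_size = n_symbols * avg_code_len = 1015 * 6.49 = 6587.35 bits
ratio = original_size / compressed_size = 8120 / 6587.35 = 1.2327

Compression ratio = 1.2327


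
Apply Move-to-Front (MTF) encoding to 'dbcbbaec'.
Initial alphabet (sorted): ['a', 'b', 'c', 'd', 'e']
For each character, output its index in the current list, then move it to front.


MTF encoding:
'd': index 3 in ['a', 'b', 'c', 'd', 'e'] -> ['d', 'a', 'b', 'c', 'e']
'b': index 2 in ['d', 'a', 'b', 'c', 'e'] -> ['b', 'd', 'a', 'c', 'e']
'c': index 3 in ['b', 'd', 'a', 'c', 'e'] -> ['c', 'b', 'd', 'a', 'e']
'b': index 1 in ['c', 'b', 'd', 'a', 'e'] -> ['b', 'c', 'd', 'a', 'e']
'b': index 0 in ['b', 'c', 'd', 'a', 'e'] -> ['b', 'c', 'd', 'a', 'e']
'a': index 3 in ['b', 'c', 'd', 'a', 'e'] -> ['a', 'b', 'c', 'd', 'e']
'e': index 4 in ['a', 'b', 'c', 'd', 'e'] -> ['e', 'a', 'b', 'c', 'd']
'c': index 3 in ['e', 'a', 'b', 'c', 'd'] -> ['c', 'e', 'a', 'b', 'd']


Output: [3, 2, 3, 1, 0, 3, 4, 3]


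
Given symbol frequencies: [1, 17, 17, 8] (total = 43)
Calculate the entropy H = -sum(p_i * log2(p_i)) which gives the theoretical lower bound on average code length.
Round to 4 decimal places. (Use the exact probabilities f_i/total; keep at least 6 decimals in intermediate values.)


Per-symbol terms -p_i * log2(p_i) with p_i = f_i/43:
  p = 1/43 = 0.023256: log2(p) = -5.426265, -p*log2(p) = 0.126192
  p = 17/43 = 0.395349: log2(p) = -1.338802, -p*log2(p) = 0.529294
  p = 17/43 = 0.395349: log2(p) = -1.338802, -p*log2(p) = 0.529294
  p = 8/43 = 0.186047: log2(p) = -2.426265, -p*log2(p) = 0.451398
H = 0.126192 + 0.529294 + 0.529294 + 0.451398 = 1.636178

H = 1.6362 bits/symbol


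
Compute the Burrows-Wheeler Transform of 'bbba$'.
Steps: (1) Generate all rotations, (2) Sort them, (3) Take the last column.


Rotations (sorted):
  0: $bbba -> last char: a
  1: a$bbb -> last char: b
  2: ba$bb -> last char: b
  3: bba$b -> last char: b
  4: bbba$ -> last char: $


BWT = abbb$


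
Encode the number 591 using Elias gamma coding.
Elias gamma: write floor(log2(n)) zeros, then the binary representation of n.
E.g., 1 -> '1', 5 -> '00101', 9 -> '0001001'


num_bits = floor(log2(591)) + 1 = 10
leading_zeros = num_bits - 1 = 9
binary(591) = 1001001111

Elias gamma(591) = '000000000' + '1001001111' = 0000000001001001111 (19 bits)


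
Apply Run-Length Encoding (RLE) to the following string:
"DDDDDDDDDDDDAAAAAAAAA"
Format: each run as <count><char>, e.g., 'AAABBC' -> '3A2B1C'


Scanning runs left to right:
  i=0: run of 'D' x 12 -> '12D'
  i=12: run of 'A' x 9 -> '9A'

RLE = 12D9A


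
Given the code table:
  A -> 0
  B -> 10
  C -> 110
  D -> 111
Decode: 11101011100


Decoding:
111 -> D
0 -> A
10 -> B
111 -> D
0 -> A
0 -> A


Result: DABDAA


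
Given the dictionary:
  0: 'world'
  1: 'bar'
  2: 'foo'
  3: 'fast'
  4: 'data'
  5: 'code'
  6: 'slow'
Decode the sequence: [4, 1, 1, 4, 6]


Look up each index in the dictionary:
  4 -> 'data'
  1 -> 'bar'
  1 -> 'bar'
  4 -> 'data'
  6 -> 'slow'

Decoded: "data bar bar data slow"


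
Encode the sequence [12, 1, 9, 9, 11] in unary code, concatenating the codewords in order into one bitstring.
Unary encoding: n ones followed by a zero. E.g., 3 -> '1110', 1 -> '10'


Encode each number as n ones followed by a terminating 0:
  12 -> 1111111111110 (13 bits)
  1 -> 10 (2 bits)
  9 -> 1111111110 (10 bits)
  9 -> 1111111110 (10 bits)
  11 -> 111111111110 (12 bits)
Total length = 13 + 2 + 10 + 10 + 12 = 47 bits.

Unary([12, 1, 9, 9, 11]) = 11111111111101011111111101111111110111111111110 (47 bits)


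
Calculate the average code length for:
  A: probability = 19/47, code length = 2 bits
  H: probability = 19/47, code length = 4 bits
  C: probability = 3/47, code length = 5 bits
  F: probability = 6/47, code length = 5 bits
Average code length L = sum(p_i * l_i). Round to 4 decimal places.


Weighted contributions p_i * l_i:
  A: (19/47) * 2 = 38/47
  H: (19/47) * 4 = 76/47
  C: (3/47) * 5 = 15/47
  F: (6/47) * 5 = 30/47
Sum = (38 + 76 + 15 + 30)/47 = 159/47

L = 159/47 = 3.3830 bits/symbol


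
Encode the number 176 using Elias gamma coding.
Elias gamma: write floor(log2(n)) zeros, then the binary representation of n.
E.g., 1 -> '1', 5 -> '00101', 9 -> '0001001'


num_bits = floor(log2(176)) + 1 = 8
leading_zeros = num_bits - 1 = 7
binary(176) = 10110000

Elias gamma(176) = '0000000' + '10110000' = 000000010110000 (15 bits)


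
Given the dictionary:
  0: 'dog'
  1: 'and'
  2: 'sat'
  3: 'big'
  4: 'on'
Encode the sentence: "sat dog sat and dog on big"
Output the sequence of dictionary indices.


Look up each word in the dictionary:
  'sat' -> 2
  'dog' -> 0
  'sat' -> 2
  'and' -> 1
  'dog' -> 0
  'on' -> 4
  'big' -> 3

Encoded: [2, 0, 2, 1, 0, 4, 3]


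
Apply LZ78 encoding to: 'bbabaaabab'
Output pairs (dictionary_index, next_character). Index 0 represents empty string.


LZ78 encoding steps:
Dictionary: {0: ''}
Step 1: w='' (idx 0), next='b' -> output (0, 'b'), add 'b' as idx 1
Step 2: w='b' (idx 1), next='a' -> output (1, 'a'), add 'ba' as idx 2
Step 3: w='ba' (idx 2), next='a' -> output (2, 'a'), add 'baa' as idx 3
Step 4: w='' (idx 0), next='a' -> output (0, 'a'), add 'a' as idx 4
Step 5: w='ba' (idx 2), next='b' -> output (2, 'b'), add 'bab' as idx 5


Encoded: [(0, 'b'), (1, 'a'), (2, 'a'), (0, 'a'), (2, 'b')]


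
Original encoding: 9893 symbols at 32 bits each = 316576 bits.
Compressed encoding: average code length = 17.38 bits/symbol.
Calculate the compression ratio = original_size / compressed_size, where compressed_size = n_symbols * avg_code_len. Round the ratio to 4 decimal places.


original_size = n_symbols * orig_bits = 9893 * 32 = 316576 bits
compressed_size = n_symbols * avg_code_len = 9893 * 17.38 = 171940.34 bits
ratio = original_size / compressed_size = 316576 / 171940.34 = 1.8412

Compression ratio = 1.8412


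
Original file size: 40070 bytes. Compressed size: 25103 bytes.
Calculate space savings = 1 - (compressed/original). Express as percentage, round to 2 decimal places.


ratio = compressed/original = 25103/40070 = 0.626479
savings = 1 - ratio = 1 - 0.626479 = 0.373521
as a percentage: 0.373521 * 100 = 37.35%

Space savings = 1 - 25103/40070 = 37.35%


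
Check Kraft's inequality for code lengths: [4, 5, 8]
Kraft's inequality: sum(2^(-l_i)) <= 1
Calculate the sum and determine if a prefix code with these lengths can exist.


Sum = 2^(-4) + 2^(-5) + 2^(-8)
    = 0.0625 + 0.03125 + 0.00390625
    = 25/256 = 0.09765625
Since 0.09765625 <= 1, Kraft's inequality IS satisfied.
A prefix code with these lengths CAN exist.

Kraft sum = 0.09765625. Satisfied.


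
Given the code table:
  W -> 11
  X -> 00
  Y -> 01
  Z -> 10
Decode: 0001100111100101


Decoding:
00 -> X
01 -> Y
10 -> Z
01 -> Y
11 -> W
10 -> Z
01 -> Y
01 -> Y


Result: XYZYWZYY


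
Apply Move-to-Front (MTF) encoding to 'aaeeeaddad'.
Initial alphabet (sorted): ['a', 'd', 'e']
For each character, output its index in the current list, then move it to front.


MTF encoding:
'a': index 0 in ['a', 'd', 'e'] -> ['a', 'd', 'e']
'a': index 0 in ['a', 'd', 'e'] -> ['a', 'd', 'e']
'e': index 2 in ['a', 'd', 'e'] -> ['e', 'a', 'd']
'e': index 0 in ['e', 'a', 'd'] -> ['e', 'a', 'd']
'e': index 0 in ['e', 'a', 'd'] -> ['e', 'a', 'd']
'a': index 1 in ['e', 'a', 'd'] -> ['a', 'e', 'd']
'd': index 2 in ['a', 'e', 'd'] -> ['d', 'a', 'e']
'd': index 0 in ['d', 'a', 'e'] -> ['d', 'a', 'e']
'a': index 1 in ['d', 'a', 'e'] -> ['a', 'd', 'e']
'd': index 1 in ['a', 'd', 'e'] -> ['d', 'a', 'e']


Output: [0, 0, 2, 0, 0, 1, 2, 0, 1, 1]


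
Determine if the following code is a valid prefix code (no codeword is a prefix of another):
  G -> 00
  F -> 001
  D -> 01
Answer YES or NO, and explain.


Checking each pair (does one codeword prefix another?):
  G='00' vs F='001': prefix -- VIOLATION

NO -- this is NOT a valid prefix code. G (00) is a prefix of F (001).


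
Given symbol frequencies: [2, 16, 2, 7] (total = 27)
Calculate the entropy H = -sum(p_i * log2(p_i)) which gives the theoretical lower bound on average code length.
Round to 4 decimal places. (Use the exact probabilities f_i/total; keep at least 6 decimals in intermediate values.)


Per-symbol terms -p_i * log2(p_i) with p_i = f_i/27:
  p = 2/27 = 0.074074: log2(p) = -3.754888, -p*log2(p) = 0.278140
  p = 16/27 = 0.592593: log2(p) = -0.754888, -p*log2(p) = 0.447341
  p = 2/27 = 0.074074: log2(p) = -3.754888, -p*log2(p) = 0.278140
  p = 7/27 = 0.259259: log2(p) = -1.947533, -p*log2(p) = 0.504916
H = 0.278140 + 0.447341 + 0.278140 + 0.504916 = 1.508537

H = 1.5085 bits/symbol


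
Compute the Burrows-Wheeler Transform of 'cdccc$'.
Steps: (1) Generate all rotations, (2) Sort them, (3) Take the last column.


Rotations (sorted):
  0: $cdccc -> last char: c
  1: c$cdcc -> last char: c
  2: cc$cdc -> last char: c
  3: ccc$cd -> last char: d
  4: cdccc$ -> last char: $
  5: dccc$c -> last char: c


BWT = cccd$c


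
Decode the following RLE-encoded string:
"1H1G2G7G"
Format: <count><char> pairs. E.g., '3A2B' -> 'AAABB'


Expanding each <count><char> pair:
  1H -> 'H'
  1G -> 'G'
  2G -> 'GG'
  7G -> 'GGGGGGG'

Decoded = HGGGGGGGGGG


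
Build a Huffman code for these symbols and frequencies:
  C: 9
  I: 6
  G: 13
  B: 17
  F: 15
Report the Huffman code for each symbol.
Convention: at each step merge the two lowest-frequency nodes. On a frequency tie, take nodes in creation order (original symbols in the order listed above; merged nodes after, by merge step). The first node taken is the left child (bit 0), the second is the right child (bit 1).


Huffman tree construction:
Step 1: Merge I(6) + C(9) = 15
Step 2: Merge G(13) + F(15) = 28
Step 3: Merge (I+C)(15) + B(17) = 32
Step 4: Merge (G+F)(28) + ((I+C)+B)(32) = 60
Read each symbol's code off the tree from the root (left child = 0, right child = 1).

Codes:
  C: 101 (length 3)
  I: 100 (length 3)
  G: 00 (length 2)
  B: 11 (length 2)
  F: 01 (length 2)
Average code length: 135/60 = 2.2500 bits/symbol


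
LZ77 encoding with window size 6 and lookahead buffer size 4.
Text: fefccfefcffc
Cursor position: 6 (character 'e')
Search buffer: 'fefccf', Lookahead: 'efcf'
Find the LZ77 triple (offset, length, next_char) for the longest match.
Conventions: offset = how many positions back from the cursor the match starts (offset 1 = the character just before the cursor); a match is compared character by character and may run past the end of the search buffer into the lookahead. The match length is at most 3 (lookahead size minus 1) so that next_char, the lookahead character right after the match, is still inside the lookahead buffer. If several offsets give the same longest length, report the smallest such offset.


Try each offset into the search buffer:
  offset=1 (pos 5, char 'f'): match length 0
  offset=2 (pos 4, char 'c'): match length 0
  offset=3 (pos 3, char 'c'): match length 0
  offset=4 (pos 2, char 'f'): match length 0
  offset=5 (pos 1, char 'e'): match length 3
  offset=6 (pos 0, char 'f'): match length 0
Longest match has length 3 at offset 5.
next_char = character at position 6 + 3 = 9 -> 'f'

Best match: offset=5, length=3 (matching 'efc' starting at position 1)
LZ77 triple: (5, 3, 'f')


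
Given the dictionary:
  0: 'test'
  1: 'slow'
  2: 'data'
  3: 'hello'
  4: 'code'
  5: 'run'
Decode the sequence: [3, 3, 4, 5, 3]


Look up each index in the dictionary:
  3 -> 'hello'
  3 -> 'hello'
  4 -> 'code'
  5 -> 'run'
  3 -> 'hello'

Decoded: "hello hello code run hello"


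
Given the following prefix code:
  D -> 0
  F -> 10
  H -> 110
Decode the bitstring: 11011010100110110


Decoding step by step:
Bits 110 -> H
Bits 110 -> H
Bits 10 -> F
Bits 10 -> F
Bits 0 -> D
Bits 110 -> H
Bits 110 -> H


Decoded message: HHFFDHH


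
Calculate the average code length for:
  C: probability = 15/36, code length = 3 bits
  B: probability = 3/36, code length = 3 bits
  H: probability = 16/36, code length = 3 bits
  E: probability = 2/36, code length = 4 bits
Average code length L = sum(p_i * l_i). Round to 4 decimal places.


Weighted contributions p_i * l_i:
  C: (15/36) * 3 = 45/36
  B: (3/36) * 3 = 9/36
  H: (16/36) * 3 = 48/36
  E: (2/36) * 4 = 8/36
Sum = (45 + 9 + 48 + 8)/36 = 110/36

L = 110/36 = 3.0556 bits/symbol


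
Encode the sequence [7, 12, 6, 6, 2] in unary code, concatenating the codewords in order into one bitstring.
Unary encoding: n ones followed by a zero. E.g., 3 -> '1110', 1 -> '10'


Encode each number as n ones followed by a terminating 0:
  7 -> 11111110 (8 bits)
  12 -> 1111111111110 (13 bits)
  6 -> 1111110 (7 bits)
  6 -> 1111110 (7 bits)
  2 -> 110 (3 bits)
Total length = 8 + 13 + 7 + 7 + 3 = 38 bits.

Unary([7, 12, 6, 6, 2]) = 11111110111111111111011111101111110110 (38 bits)


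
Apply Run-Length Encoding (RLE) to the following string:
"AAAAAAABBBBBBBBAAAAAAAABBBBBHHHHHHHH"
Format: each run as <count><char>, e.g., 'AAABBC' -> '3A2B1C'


Scanning runs left to right:
  i=0: run of 'A' x 7 -> '7A'
  i=7: run of 'B' x 8 -> '8B'
  i=15: run of 'A' x 8 -> '8A'
  i=23: run of 'B' x 5 -> '5B'
  i=28: run of 'H' x 8 -> '8H'

RLE = 7A8B8A5B8H


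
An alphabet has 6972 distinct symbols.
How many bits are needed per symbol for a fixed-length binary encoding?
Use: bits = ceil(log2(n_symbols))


log2(6972) = 12.7674
Bracket: 2^12 = 4096 < 6972 <= 2^13 = 8192
So ceil(log2(6972)) = 13

bits = ceil(log2(6972)) = ceil(12.7674) = 13 bits


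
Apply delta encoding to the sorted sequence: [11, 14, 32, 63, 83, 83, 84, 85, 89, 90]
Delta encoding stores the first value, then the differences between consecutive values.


First value: 11
Deltas:
  14 - 11 = 3
  32 - 14 = 18
  63 - 32 = 31
  83 - 63 = 20
  83 - 83 = 0
  84 - 83 = 1
  85 - 84 = 1
  89 - 85 = 4
  90 - 89 = 1


Delta encoded: [11, 3, 18, 31, 20, 0, 1, 1, 4, 1]


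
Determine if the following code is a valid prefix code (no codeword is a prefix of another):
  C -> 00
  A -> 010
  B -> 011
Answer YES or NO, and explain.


Checking each pair (does one codeword prefix another?):
  C='00' vs A='010': no prefix
  C='00' vs B='011': no prefix
  A='010' vs C='00': no prefix
  A='010' vs B='011': no prefix
  B='011' vs C='00': no prefix
  B='011' vs A='010': no prefix
No violation found over all pairs.

YES -- this is a valid prefix code. No codeword is a prefix of any other codeword.


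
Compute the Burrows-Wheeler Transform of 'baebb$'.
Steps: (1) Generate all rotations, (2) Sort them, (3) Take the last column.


Rotations (sorted):
  0: $baebb -> last char: b
  1: aebb$b -> last char: b
  2: b$baeb -> last char: b
  3: baebb$ -> last char: $
  4: bb$bae -> last char: e
  5: ebb$ba -> last char: a


BWT = bbb$ea


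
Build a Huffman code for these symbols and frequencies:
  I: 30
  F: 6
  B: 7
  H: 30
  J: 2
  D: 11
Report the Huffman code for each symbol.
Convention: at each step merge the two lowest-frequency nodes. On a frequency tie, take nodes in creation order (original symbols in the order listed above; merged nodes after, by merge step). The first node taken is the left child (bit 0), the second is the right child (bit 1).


Huffman tree construction:
Step 1: Merge J(2) + F(6) = 8
Step 2: Merge B(7) + (J+F)(8) = 15
Step 3: Merge D(11) + (B+(J+F))(15) = 26
Step 4: Merge (D+(B+(J+F)))(26) + I(30) = 56
Step 5: Merge H(30) + ((D+(B+(J+F)))+I)(56) = 86
Read each symbol's code off the tree from the root (left child = 0, right child = 1).

Codes:
  I: 11 (length 2)
  F: 10111 (length 5)
  B: 1010 (length 4)
  H: 0 (length 1)
  J: 10110 (length 5)
  D: 100 (length 3)
Average code length: 191/86 = 2.2209 bits/symbol
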